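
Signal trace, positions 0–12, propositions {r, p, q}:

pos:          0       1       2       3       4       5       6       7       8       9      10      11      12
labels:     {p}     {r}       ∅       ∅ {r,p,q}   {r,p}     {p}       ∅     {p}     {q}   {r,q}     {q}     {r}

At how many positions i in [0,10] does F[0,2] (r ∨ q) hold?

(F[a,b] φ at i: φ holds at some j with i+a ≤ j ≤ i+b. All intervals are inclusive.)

10

Evaluate at each i in [0,10]:
  i=0: ✓ (witness j=1)
  i=1: ✓ (witness j=1)
  i=2: ✓ (witness j=4)
  i=3: ✓ (witness j=4)
  i=4: ✓ (witness j=4)
  i=5: ✓ (witness j=5)
  i=6: ✗ (none in [6,8])
  i=7: ✓ (witness j=9)
  i=8: ✓ (witness j=9)
  i=9: ✓ (witness j=9)
  i=10: ✓ (witness j=10)
Positions where it holds: {0, 1, 2, 3, 4, 5, 7, 8, 9, 10} → 10.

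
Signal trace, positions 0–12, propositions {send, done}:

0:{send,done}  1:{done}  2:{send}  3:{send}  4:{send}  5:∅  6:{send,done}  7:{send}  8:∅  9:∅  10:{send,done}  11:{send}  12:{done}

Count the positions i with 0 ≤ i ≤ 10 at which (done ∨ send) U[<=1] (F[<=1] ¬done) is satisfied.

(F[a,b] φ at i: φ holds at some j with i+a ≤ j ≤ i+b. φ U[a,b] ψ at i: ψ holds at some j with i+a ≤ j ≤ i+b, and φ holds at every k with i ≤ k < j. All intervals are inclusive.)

11

Evaluate at each i in [0,10]:
  i=0: ✓ (rhs at j=1; lhs holds on [0,0])
  i=1: ✓ (rhs at j=1)
  i=2: ✓ (rhs at j=2)
  i=3: ✓ (rhs at j=3)
  i=4: ✓ (rhs at j=4)
  i=5: ✓ (rhs at j=5)
  i=6: ✓ (rhs at j=6)
  i=7: ✓ (rhs at j=7)
  i=8: ✓ (rhs at j=8)
  i=9: ✓ (rhs at j=9)
  i=10: ✓ (rhs at j=10)
Positions where it holds: {0, 1, 2, 3, 4, 5, 6, 7, 8, 9, 10} → 11.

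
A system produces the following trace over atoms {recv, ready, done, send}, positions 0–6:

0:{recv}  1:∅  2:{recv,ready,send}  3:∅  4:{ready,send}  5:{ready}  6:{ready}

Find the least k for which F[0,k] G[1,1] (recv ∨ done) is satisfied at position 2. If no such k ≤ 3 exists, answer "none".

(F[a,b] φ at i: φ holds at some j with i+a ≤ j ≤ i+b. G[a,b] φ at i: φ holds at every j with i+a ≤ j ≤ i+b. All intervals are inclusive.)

none

Scan j = 2,3,… for G[1,1] (recv ∨ done):
  j=2: fails
  j=3: fails
  j=4: fails
  j=5: fails
No j in [2,5] satisfies it → none.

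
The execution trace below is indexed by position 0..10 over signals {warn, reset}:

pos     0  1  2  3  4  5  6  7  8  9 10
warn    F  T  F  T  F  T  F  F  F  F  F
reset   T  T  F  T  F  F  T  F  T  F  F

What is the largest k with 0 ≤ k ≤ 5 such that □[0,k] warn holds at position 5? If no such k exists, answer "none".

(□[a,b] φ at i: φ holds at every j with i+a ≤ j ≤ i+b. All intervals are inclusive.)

warn must hold from j=5 onward; find where it first fails.
  j=5: holds
  j=6: fails
Holds on [5,5], so largest k = 0.

0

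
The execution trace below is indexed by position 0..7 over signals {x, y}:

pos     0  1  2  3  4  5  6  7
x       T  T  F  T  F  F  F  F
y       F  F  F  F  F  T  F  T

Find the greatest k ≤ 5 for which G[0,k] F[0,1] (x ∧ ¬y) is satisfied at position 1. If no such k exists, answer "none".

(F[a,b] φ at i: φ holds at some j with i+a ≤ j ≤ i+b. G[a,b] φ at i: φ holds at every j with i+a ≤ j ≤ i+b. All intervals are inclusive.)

2

F[0,1] (x ∧ ¬y) must hold from j=1 onward; find where it first fails.
  j=1: holds
  j=2: holds
  j=3: holds
  j=4: fails
Holds on [1,3], so largest k = 2.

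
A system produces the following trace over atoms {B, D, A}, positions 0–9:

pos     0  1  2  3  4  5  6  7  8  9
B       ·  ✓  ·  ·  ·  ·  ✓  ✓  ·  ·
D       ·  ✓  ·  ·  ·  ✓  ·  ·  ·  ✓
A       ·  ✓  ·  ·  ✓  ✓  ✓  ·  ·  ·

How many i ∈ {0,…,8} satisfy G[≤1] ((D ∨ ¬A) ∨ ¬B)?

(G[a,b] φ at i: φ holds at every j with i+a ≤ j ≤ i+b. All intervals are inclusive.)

7

Evaluate at each i in [0,8]:
  i=0: ✓ (all of [0,1])
  i=1: ✓ (all of [1,2])
  i=2: ✓ (all of [2,3])
  i=3: ✓ (all of [3,4])
  i=4: ✓ (all of [4,5])
  i=5: ✗ (fails at j=6)
  i=6: ✗ (fails at j=6)
  i=7: ✓ (all of [7,8])
  i=8: ✓ (all of [8,9])
Positions where it holds: {0, 1, 2, 3, 4, 7, 8} → 7.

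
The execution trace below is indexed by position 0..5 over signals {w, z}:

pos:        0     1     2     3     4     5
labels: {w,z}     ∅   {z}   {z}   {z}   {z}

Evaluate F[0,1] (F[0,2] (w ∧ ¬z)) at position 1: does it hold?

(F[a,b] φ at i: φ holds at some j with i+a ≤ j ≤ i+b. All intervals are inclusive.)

Check F[0,2] (w ∧ ¬z) at each j in [1,2]:
  j=1: fails (none in [1,3])
  j=2: fails (none in [2,4])
No position in the window satisfies it → formula fails.

Does not hold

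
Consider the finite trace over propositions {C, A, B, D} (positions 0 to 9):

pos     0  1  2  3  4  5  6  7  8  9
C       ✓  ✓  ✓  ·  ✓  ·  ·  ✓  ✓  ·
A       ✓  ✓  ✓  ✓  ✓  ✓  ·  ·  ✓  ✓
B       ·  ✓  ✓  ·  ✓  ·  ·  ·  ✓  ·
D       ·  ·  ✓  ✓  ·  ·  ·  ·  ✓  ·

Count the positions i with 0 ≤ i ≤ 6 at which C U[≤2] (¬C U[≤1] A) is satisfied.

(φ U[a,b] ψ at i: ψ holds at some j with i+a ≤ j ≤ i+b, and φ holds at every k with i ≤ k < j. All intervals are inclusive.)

Evaluate at each i in [0,6]:
  i=0: ✓ (rhs at j=0)
  i=1: ✓ (rhs at j=1)
  i=2: ✓ (rhs at j=2)
  i=3: ✓ (rhs at j=3)
  i=4: ✓ (rhs at j=4)
  i=5: ✓ (rhs at j=5)
  i=6: ✗ (lhs fails at k=6 before rhs at j=8)
Positions where it holds: {0, 1, 2, 3, 4, 5} → 6.

6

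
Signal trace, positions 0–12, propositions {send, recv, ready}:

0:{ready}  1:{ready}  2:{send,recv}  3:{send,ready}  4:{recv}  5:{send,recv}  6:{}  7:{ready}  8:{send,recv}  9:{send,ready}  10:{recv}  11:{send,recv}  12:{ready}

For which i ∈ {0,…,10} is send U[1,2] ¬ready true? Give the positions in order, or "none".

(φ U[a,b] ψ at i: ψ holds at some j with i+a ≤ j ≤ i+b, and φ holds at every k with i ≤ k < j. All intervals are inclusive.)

2, 3, 5, 8, 9

Evaluate at each i in [0,10]:
  i=0: ✗ (lhs fails at k=0 before rhs at j=2)
  i=1: ✗ (lhs fails at k=1 before rhs at j=2)
  i=2: ✓ (rhs at j=4; lhs holds on [2,3])
  i=3: ✓ (rhs at j=4; lhs holds on [3,3])
  i=4: ✗ (lhs fails at k=4 before rhs at j=5)
  i=5: ✓ (rhs at j=6; lhs holds on [5,5])
  i=6: ✗ (lhs fails at k=6 before rhs at j=8)
  i=7: ✗ (lhs fails at k=7 before rhs at j=8)
  i=8: ✓ (rhs at j=10; lhs holds on [8,9])
  i=9: ✓ (rhs at j=10; lhs holds on [9,9])
  i=10: ✗ (lhs fails at k=10 before rhs at j=11)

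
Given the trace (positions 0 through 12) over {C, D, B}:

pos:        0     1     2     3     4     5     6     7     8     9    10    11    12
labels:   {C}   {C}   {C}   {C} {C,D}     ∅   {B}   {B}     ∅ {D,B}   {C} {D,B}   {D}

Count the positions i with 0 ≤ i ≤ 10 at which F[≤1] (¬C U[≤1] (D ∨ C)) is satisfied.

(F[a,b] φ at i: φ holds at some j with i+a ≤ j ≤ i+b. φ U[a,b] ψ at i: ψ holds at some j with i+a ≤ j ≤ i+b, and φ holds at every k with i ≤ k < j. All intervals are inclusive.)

9

Evaluate at each i in [0,10]:
  i=0: ✓ (witness j=0)
  i=1: ✓ (witness j=1)
  i=2: ✓ (witness j=2)
  i=3: ✓ (witness j=3)
  i=4: ✓ (witness j=4)
  i=5: ✗ (none in [5,6])
  i=6: ✗ (none in [6,7])
  i=7: ✓ (witness j=8)
  i=8: ✓ (witness j=8)
  i=9: ✓ (witness j=9)
  i=10: ✓ (witness j=10)
Positions where it holds: {0, 1, 2, 3, 4, 7, 8, 9, 10} → 9.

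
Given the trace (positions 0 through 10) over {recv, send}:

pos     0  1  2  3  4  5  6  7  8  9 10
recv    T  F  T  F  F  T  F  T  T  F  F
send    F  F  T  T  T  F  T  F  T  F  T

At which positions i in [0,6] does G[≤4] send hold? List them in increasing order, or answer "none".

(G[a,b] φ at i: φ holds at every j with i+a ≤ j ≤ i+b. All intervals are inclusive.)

Evaluate at each i in [0,6]:
  i=0: ✗ (fails at j=0)
  i=1: ✗ (fails at j=1)
  i=2: ✗ (fails at j=5)
  i=3: ✗ (fails at j=5)
  i=4: ✗ (fails at j=5)
  i=5: ✗ (fails at j=5)
  i=6: ✗ (fails at j=7)

none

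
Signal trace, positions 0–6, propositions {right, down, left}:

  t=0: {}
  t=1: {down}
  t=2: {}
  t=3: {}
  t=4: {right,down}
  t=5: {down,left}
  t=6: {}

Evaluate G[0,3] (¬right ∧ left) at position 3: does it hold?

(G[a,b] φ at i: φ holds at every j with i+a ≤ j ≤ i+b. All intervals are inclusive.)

False

Check (¬right ∧ left) at every j in [3,6]:
  j=3: false
  j=4: false
  j=5: true
  j=6: false
Fails at j=3 → formula fails.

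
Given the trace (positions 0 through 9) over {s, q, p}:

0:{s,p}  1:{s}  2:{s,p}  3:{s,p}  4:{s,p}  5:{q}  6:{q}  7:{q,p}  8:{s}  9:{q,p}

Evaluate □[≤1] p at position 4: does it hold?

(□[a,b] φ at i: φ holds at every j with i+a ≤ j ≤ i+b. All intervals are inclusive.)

False

Check p at every j in [4,5]:
  j=4: true
  j=5: false
Fails at j=5 → formula fails.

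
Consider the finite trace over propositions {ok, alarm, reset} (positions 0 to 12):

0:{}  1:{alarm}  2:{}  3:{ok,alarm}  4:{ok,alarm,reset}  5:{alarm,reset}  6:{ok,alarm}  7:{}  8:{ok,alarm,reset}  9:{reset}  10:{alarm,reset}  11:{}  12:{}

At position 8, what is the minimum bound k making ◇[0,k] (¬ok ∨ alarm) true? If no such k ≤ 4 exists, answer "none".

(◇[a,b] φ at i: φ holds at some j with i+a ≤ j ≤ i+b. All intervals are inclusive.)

Scan j = 8,9,… for (¬ok ∨ alarm):
  j=8: holds
First hit at j=8, so smallest k = 8-8 = 0.

0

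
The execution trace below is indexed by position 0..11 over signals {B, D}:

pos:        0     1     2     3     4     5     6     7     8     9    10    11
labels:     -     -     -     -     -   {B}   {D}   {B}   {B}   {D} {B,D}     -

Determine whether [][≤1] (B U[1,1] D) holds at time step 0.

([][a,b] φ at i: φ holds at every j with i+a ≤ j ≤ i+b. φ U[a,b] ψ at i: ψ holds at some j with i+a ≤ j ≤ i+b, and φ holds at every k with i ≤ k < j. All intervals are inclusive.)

No

Check (B U[1,1] D) at every j in [0,1]:
  j=0: fails
  j=1: fails
Fails at j=0 → formula fails.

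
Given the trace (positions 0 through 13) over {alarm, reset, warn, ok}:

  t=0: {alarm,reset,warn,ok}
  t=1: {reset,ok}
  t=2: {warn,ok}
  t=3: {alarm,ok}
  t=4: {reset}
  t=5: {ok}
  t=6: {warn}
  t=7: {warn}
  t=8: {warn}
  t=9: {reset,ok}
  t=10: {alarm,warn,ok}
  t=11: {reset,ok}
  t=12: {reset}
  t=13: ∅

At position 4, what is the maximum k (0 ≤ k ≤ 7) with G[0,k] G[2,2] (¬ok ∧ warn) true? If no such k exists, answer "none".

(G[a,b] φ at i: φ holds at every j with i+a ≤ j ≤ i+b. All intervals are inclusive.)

G[2,2] (¬ok ∧ warn) must hold from j=4 onward; find where it first fails.
  j=4: holds
  j=5: holds
  j=6: holds
  j=7: fails
Holds on [4,6], so largest k = 2.

2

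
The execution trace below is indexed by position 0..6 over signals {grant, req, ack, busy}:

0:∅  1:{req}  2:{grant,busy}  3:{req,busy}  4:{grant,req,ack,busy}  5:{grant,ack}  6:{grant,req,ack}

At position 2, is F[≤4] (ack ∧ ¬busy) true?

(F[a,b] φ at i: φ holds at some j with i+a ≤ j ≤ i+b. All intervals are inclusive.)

Holds

Check (ack ∧ ¬busy) at each j in [2,6]:
  j=2: false
  j=3: false
  j=4: false
  j=5: true
  j=6: true
Found at j=5 → formula holds.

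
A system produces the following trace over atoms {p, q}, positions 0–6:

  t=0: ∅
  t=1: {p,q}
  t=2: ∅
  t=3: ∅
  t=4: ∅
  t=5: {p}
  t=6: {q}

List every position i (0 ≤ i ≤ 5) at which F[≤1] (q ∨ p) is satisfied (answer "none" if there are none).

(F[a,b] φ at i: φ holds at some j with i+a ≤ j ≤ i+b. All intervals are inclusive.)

Evaluate at each i in [0,5]:
  i=0: ✓ (witness j=1)
  i=1: ✓ (witness j=1)
  i=2: ✗ (none in [2,3])
  i=3: ✗ (none in [3,4])
  i=4: ✓ (witness j=5)
  i=5: ✓ (witness j=5)

0, 1, 4, 5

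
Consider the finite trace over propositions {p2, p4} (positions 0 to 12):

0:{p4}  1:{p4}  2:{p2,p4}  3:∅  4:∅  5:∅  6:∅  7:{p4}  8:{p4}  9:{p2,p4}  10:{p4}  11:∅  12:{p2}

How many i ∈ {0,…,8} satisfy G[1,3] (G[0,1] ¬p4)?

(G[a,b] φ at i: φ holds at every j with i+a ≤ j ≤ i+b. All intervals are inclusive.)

Evaluate at each i in [0,8]:
  i=0: ✗ (fails at j=1)
  i=1: ✗ (fails at j=2)
  i=2: ✓ (all of [3,5])
  i=3: ✗ (fails at j=6)
  i=4: ✗ (fails at j=6)
  i=5: ✗ (fails at j=6)
  i=6: ✗ (fails at j=7)
  i=7: ✗ (fails at j=8)
  i=8: ✗ (fails at j=9)
Positions where it holds: {2} → 1.

1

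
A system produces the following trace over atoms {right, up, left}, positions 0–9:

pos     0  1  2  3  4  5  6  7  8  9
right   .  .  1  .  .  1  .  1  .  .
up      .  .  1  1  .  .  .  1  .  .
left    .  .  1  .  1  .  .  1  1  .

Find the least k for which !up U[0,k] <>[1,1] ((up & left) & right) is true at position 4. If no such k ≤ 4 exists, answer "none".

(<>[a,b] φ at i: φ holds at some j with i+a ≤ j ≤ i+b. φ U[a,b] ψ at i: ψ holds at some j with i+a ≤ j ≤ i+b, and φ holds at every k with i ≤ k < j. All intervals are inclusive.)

2

Need earliest j ≥ 4 with <>[1,1] ((up & left) & right), and !up at every k in [4,j-1].
  j=4: rhs fails.
  j=5: rhs fails.
  j=6: rhs holds; lhs holds on [4,5]. k = 2.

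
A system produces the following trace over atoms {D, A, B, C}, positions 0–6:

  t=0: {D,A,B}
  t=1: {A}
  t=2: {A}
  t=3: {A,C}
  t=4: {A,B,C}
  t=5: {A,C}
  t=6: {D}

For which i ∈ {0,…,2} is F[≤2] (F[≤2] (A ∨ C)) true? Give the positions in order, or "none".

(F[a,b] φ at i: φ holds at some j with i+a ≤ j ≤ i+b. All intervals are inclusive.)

0, 1, 2

Evaluate at each i in [0,2]:
  i=0: ✓ (witness j=0)
  i=1: ✓ (witness j=1)
  i=2: ✓ (witness j=2)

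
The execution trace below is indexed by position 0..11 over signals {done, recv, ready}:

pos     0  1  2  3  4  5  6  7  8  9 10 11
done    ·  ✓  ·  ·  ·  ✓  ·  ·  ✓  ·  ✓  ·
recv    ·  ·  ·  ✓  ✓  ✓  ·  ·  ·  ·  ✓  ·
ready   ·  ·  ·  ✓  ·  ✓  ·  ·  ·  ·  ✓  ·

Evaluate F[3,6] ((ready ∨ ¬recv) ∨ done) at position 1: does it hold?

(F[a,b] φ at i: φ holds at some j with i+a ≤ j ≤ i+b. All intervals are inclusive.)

Holds

Check ((ready ∨ ¬recv) ∨ done) at each j in [4,7]:
  j=4: false
  j=5: true
  j=6: true
  j=7: true
Found at j=5 → formula holds.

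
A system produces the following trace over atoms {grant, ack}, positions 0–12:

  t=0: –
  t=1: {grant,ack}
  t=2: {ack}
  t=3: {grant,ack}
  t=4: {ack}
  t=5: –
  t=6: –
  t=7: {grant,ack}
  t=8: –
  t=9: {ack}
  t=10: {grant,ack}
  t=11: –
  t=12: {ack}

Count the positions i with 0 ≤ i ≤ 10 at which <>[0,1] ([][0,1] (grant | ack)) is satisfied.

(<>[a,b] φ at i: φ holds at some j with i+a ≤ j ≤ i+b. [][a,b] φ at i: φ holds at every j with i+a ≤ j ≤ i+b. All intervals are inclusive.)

6

Evaluate at each i in [0,10]:
  i=0: ✓ (witness j=1)
  i=1: ✓ (witness j=1)
  i=2: ✓ (witness j=2)
  i=3: ✓ (witness j=3)
  i=4: ✗ (none in [4,5])
  i=5: ✗ (none in [5,6])
  i=6: ✗ (none in [6,7])
  i=7: ✗ (none in [7,8])
  i=8: ✓ (witness j=9)
  i=9: ✓ (witness j=9)
  i=10: ✗ (none in [10,11])
Positions where it holds: {0, 1, 2, 3, 8, 9} → 6.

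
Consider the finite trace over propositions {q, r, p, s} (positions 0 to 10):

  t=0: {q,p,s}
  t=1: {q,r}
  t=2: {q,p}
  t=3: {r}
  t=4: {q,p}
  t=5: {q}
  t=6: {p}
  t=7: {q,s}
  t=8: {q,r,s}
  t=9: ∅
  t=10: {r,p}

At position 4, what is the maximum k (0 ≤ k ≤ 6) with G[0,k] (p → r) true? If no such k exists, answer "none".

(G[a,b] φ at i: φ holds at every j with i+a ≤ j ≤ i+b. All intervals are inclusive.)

none

(p → r) must hold from j=4 onward; find where it first fails.
  j=4: fails → no k works.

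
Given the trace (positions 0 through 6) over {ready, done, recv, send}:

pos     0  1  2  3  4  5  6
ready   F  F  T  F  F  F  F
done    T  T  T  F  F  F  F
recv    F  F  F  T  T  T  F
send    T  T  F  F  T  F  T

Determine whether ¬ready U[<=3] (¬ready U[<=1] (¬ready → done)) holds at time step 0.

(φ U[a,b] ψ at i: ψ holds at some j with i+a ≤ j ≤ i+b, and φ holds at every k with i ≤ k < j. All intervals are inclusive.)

Need some j in [0,3] with (¬ready U[<=1] (¬ready → done)), and ¬ready at every k in [0,j-1].
  j=0: (¬ready U[<=1] (¬ready → done)) holds; no prefix to check → satisfied.

Yes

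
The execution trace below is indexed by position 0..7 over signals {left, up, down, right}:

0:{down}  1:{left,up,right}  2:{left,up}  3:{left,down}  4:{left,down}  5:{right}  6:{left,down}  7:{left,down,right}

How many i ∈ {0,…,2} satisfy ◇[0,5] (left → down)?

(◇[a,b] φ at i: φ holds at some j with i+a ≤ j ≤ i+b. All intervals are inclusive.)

Evaluate at each i in [0,2]:
  i=0: ✓ (witness j=0)
  i=1: ✓ (witness j=3)
  i=2: ✓ (witness j=3)
Positions where it holds: {0, 1, 2} → 3.

3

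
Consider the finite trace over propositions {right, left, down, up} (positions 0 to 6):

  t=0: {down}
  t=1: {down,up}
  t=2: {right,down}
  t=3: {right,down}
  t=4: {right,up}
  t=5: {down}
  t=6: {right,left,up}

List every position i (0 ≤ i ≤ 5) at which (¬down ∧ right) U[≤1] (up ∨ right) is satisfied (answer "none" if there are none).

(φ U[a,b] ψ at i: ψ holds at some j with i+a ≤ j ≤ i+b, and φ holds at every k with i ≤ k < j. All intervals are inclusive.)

1, 2, 3, 4

Evaluate at each i in [0,5]:
  i=0: ✗ (lhs fails at k=0 before rhs at j=1)
  i=1: ✓ (rhs at j=1)
  i=2: ✓ (rhs at j=2)
  i=3: ✓ (rhs at j=3)
  i=4: ✓ (rhs at j=4)
  i=5: ✗ (lhs fails at k=5 before rhs at j=6)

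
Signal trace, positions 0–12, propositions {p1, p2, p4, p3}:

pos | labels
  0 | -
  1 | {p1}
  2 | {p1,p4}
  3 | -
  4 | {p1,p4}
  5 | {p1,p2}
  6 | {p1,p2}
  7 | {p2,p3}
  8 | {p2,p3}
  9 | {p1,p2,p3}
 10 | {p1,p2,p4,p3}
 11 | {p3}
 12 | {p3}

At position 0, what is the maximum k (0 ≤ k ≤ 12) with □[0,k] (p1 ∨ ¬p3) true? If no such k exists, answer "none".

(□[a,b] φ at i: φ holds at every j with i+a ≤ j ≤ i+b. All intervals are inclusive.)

(p1 ∨ ¬p3) must hold from j=0 onward; find where it first fails.
  j=0: holds
  j=1: holds
  j=2: holds
  j=3: holds
  j=4: holds
  j=5: holds
  j=6: holds
  j=7: fails
Holds on [0,6], so largest k = 6.

6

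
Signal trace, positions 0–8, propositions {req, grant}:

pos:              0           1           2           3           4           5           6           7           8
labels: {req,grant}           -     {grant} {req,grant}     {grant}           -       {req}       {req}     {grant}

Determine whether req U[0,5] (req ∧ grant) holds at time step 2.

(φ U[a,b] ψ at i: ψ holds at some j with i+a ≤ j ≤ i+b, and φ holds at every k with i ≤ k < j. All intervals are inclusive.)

Need some j in [2,7] with (req ∧ grant), and req at every k in [2,j-1].
  j=2: (req ∧ grant) false.
  j=3: (req ∧ grant) holds, but req fails at k=2 → not this j.
  j=4: (req ∧ grant) false.
  j=5: (req ∧ grant) false.
  j=6: (req ∧ grant) false.
  j=7: (req ∧ grant) false.
No j in the window works → until fails.

Does not hold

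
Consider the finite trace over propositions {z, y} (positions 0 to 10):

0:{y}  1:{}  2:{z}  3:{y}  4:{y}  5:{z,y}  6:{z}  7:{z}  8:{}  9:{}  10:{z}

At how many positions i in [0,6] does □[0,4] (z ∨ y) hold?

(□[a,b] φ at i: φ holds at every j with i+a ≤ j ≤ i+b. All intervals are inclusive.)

Evaluate at each i in [0,6]:
  i=0: ✗ (fails at j=1)
  i=1: ✗ (fails at j=1)
  i=2: ✓ (all of [2,6])
  i=3: ✓ (all of [3,7])
  i=4: ✗ (fails at j=8)
  i=5: ✗ (fails at j=8)
  i=6: ✗ (fails at j=8)
Positions where it holds: {2, 3} → 2.

2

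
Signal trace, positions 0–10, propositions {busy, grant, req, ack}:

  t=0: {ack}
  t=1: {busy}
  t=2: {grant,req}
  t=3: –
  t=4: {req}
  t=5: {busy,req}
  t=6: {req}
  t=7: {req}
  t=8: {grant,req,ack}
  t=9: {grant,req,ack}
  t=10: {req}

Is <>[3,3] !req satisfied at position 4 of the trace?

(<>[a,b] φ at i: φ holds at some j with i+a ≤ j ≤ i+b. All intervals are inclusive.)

Check !req at each j in [7,7]:
  j=7: false
No position in the window satisfies it → formula fails.

No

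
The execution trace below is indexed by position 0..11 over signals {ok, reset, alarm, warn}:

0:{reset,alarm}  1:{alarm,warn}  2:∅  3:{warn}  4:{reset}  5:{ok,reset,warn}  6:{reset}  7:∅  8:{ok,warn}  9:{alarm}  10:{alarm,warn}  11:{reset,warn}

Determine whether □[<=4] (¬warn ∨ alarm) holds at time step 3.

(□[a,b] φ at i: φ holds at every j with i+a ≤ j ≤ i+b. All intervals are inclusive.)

False

Check (¬warn ∨ alarm) at every j in [3,7]:
  j=3: false
  j=4: true
  j=5: false
  j=6: true
  j=7: true
Fails at j=3 → formula fails.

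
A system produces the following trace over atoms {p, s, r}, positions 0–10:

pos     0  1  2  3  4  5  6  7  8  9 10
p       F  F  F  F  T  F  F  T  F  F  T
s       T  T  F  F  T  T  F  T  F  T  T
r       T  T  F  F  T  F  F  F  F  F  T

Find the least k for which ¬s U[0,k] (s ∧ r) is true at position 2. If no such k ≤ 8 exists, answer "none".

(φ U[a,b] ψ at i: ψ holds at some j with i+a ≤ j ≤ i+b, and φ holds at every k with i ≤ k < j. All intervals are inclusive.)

Need earliest j ≥ 2 with (s ∧ r), and ¬s at every k in [2,j-1].
  j=2: rhs fails.
  j=3: rhs fails.
  j=4: rhs holds; lhs holds on [2,3]. k = 2.

2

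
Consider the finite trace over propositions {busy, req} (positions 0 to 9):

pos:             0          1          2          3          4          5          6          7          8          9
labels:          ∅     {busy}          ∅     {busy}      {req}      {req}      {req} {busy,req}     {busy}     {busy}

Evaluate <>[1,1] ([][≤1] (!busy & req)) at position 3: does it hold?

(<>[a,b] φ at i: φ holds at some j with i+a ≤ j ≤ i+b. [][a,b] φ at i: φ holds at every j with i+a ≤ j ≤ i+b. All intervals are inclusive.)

Yes

Check [][≤1] (!busy & req) at each j in [4,4]:
  j=4: holds on [4,5]
Found at j=4 → formula holds.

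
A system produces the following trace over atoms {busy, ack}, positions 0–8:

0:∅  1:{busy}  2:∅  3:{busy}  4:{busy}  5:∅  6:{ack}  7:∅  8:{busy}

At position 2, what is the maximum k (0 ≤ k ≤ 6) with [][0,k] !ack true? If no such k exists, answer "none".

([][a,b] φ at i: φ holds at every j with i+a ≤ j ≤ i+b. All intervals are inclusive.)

!ack must hold from j=2 onward; find where it first fails.
  j=2: holds
  j=3: holds
  j=4: holds
  j=5: holds
  j=6: fails
Holds on [2,5], so largest k = 3.

3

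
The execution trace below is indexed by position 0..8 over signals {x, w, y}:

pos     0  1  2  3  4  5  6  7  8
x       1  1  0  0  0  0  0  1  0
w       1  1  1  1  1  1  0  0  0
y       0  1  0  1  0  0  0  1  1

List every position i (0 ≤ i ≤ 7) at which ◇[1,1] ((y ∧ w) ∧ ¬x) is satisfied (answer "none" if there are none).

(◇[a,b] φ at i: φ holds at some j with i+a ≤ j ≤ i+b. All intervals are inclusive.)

2

Evaluate at each i in [0,7]:
  i=0: ✗ (none in [1,1])
  i=1: ✗ (none in [2,2])
  i=2: ✓ (witness j=3)
  i=3: ✗ (none in [4,4])
  i=4: ✗ (none in [5,5])
  i=5: ✗ (none in [6,6])
  i=6: ✗ (none in [7,7])
  i=7: ✗ (none in [8,8])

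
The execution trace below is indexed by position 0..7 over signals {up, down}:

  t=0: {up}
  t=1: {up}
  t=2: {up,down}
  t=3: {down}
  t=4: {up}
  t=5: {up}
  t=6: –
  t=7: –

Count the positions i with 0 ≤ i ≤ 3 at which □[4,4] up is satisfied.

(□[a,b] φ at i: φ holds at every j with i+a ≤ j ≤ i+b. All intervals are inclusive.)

Evaluate at each i in [0,3]:
  i=0: ✓ (all of [4,4])
  i=1: ✓ (all of [5,5])
  i=2: ✗ (fails at j=6)
  i=3: ✗ (fails at j=7)
Positions where it holds: {0, 1} → 2.

2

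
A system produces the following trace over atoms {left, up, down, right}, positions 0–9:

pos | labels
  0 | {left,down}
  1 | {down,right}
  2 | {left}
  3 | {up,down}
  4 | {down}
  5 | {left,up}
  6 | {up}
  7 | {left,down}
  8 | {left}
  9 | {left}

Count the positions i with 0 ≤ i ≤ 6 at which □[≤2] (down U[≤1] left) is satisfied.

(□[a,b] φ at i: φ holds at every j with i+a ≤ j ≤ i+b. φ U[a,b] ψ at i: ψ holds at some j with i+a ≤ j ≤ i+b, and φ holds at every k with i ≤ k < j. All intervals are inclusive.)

1

Evaluate at each i in [0,6]:
  i=0: ✓ (all of [0,2])
  i=1: ✗ (fails at j=3)
  i=2: ✗ (fails at j=3)
  i=3: ✗ (fails at j=3)
  i=4: ✗ (fails at j=6)
  i=5: ✗ (fails at j=6)
  i=6: ✗ (fails at j=6)
Positions where it holds: {0} → 1.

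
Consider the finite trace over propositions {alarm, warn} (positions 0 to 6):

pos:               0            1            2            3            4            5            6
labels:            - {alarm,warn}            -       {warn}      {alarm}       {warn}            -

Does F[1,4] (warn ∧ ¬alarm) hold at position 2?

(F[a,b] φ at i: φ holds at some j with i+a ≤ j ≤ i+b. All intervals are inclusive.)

Holds

Check (warn ∧ ¬alarm) at each j in [3,6]:
  j=3: true
  j=4: false
  j=5: true
  j=6: false
Found at j=3 → formula holds.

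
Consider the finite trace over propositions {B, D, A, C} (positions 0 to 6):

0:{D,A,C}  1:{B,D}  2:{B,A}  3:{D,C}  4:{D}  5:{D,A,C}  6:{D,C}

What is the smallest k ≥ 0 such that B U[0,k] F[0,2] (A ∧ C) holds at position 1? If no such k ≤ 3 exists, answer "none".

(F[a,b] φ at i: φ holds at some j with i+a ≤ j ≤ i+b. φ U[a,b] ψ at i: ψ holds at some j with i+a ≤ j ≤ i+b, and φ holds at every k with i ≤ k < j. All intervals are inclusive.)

Need earliest j ≥ 1 with F[0,2] (A ∧ C), and B at every k in [1,j-1].
  j=1: rhs fails.
  j=2: rhs fails.
  j=3: rhs holds; lhs holds on [1,2]. k = 2.

2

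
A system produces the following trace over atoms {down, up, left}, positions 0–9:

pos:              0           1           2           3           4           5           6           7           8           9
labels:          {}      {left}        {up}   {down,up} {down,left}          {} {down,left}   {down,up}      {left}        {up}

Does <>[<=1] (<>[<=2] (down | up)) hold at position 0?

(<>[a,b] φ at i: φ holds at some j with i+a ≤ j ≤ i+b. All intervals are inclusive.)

True

Check <>[<=2] (down | up) at each j in [0,1]:
  j=0: holds (witness at 2)
  j=1: holds (witness at 2)
Found at j=0 → formula holds.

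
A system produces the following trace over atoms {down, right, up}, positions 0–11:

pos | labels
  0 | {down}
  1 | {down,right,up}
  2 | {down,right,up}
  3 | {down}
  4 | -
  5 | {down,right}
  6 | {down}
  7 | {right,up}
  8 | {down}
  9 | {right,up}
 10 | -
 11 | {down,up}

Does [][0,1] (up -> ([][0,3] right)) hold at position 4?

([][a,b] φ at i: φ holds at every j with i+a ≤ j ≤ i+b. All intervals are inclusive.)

Yes

Check (up -> ([][0,3] right)) at every j in [4,5]:
  j=4: antecedent false → ✓
  j=5: antecedent false → ✓
All positions satisfy it → formula holds.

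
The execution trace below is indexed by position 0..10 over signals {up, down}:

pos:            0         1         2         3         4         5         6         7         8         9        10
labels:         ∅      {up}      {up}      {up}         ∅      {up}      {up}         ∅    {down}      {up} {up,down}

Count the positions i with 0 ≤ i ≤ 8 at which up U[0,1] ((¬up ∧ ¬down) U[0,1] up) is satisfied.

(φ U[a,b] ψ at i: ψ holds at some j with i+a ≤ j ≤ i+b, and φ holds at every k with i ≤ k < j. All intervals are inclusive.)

7

Evaluate at each i in [0,8]:
  i=0: ✓ (rhs at j=0)
  i=1: ✓ (rhs at j=1)
  i=2: ✓ (rhs at j=2)
  i=3: ✓ (rhs at j=3)
  i=4: ✓ (rhs at j=4)
  i=5: ✓ (rhs at j=5)
  i=6: ✓ (rhs at j=6)
  i=7: ✗ (no rhs in [7,8])
  i=8: ✗ (lhs fails at k=8 before rhs at j=9)
Positions where it holds: {0, 1, 2, 3, 4, 5, 6} → 7.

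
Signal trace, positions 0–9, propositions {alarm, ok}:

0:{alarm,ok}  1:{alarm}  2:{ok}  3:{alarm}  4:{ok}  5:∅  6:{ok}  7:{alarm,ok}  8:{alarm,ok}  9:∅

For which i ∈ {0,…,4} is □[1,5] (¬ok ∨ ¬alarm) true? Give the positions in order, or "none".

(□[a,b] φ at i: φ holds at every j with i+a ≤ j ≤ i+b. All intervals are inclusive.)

0, 1

Evaluate at each i in [0,4]:
  i=0: ✓ (all of [1,5])
  i=1: ✓ (all of [2,6])
  i=2: ✗ (fails at j=7)
  i=3: ✗ (fails at j=7)
  i=4: ✗ (fails at j=7)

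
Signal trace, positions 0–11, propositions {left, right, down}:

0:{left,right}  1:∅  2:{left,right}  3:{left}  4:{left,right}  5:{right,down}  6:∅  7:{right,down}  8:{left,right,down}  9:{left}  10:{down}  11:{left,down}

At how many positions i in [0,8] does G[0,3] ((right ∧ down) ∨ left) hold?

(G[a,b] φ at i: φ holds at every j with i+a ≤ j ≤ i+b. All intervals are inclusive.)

1

Evaluate at each i in [0,8]:
  i=0: ✗ (fails at j=1)
  i=1: ✗ (fails at j=1)
  i=2: ✓ (all of [2,5])
  i=3: ✗ (fails at j=6)
  i=4: ✗ (fails at j=6)
  i=5: ✗ (fails at j=6)
  i=6: ✗ (fails at j=6)
  i=7: ✗ (fails at j=10)
  i=8: ✗ (fails at j=10)
Positions where it holds: {2} → 1.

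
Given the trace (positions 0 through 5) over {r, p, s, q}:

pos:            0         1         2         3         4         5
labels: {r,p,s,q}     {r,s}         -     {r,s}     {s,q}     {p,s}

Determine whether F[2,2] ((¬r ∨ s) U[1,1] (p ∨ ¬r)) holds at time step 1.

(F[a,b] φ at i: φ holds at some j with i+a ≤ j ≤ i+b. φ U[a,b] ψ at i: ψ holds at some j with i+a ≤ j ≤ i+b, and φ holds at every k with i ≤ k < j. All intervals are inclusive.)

True

Check ((¬r ∨ s) U[1,1] (p ∨ ¬r)) at each j in [3,3]:
  j=3: holds
Found at j=3 → formula holds.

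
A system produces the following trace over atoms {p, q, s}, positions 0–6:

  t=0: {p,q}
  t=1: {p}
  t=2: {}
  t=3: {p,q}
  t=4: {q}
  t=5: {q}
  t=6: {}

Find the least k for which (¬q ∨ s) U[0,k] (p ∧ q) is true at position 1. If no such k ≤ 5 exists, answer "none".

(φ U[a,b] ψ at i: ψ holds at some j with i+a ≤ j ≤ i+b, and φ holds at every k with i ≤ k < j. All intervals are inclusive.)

2

Need earliest j ≥ 1 with (p ∧ q), and (¬q ∨ s) at every k in [1,j-1].
  j=1: rhs fails.
  j=2: rhs fails.
  j=3: rhs holds; lhs holds on [1,2]. k = 2.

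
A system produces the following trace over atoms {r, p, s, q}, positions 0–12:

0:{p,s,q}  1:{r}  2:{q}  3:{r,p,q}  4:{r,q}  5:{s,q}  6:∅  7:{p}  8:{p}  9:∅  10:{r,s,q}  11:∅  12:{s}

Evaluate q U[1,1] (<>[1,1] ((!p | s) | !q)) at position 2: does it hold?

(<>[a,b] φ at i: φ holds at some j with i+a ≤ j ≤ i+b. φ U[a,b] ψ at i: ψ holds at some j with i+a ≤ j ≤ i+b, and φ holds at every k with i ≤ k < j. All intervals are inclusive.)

Holds

Need some j in [3,3] with <>[1,1] ((!p | s) | !q), and q at every k in [2,j-1].
  j=3: <>[1,1] ((!p | s) | !q) holds; q holds at every k in [2,2] → satisfied.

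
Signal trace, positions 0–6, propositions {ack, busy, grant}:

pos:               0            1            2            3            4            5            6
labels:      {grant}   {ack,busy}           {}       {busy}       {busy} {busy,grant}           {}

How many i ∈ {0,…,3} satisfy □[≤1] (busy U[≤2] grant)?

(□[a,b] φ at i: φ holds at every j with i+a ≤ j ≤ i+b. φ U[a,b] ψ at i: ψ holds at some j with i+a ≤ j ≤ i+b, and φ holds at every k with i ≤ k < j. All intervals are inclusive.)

Evaluate at each i in [0,3]:
  i=0: ✗ (fails at j=1)
  i=1: ✗ (fails at j=1)
  i=2: ✗ (fails at j=2)
  i=3: ✓ (all of [3,4])
Positions where it holds: {3} → 1.

1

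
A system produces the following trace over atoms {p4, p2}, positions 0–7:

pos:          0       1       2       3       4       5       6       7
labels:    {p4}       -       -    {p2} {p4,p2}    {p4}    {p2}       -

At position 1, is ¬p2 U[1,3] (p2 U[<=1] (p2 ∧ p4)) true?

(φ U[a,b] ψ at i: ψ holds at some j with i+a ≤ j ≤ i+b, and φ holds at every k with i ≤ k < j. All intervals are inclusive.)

Need some j in [2,4] with (p2 U[<=1] (p2 ∧ p4)), and ¬p2 at every k in [1,j-1].
  j=2: (p2 U[<=1] (p2 ∧ p4)) — fails.
  j=3: (p2 U[<=1] (p2 ∧ p4)) holds; ¬p2 holds at every k in [1,2] → satisfied.

True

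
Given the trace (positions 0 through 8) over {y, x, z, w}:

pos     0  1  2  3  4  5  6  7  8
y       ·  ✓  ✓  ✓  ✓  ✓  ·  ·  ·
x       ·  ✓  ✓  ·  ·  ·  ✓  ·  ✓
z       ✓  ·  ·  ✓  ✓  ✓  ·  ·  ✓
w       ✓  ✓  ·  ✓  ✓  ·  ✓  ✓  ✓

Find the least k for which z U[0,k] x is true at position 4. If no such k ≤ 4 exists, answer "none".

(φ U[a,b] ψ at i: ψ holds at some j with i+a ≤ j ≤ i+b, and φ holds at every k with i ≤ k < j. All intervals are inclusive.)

Need earliest j ≥ 4 with x, and z at every k in [4,j-1].
  j=4: rhs fails.
  j=5: rhs fails.
  j=6: rhs holds; lhs holds on [4,5]. k = 2.

2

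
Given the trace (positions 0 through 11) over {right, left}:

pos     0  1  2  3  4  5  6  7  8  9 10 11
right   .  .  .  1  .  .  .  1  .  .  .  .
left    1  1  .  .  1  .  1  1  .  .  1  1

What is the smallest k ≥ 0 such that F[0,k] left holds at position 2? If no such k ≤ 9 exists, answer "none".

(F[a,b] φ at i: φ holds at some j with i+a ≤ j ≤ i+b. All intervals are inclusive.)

Scan j = 2,3,… for left:
  j=2: fails
  j=3: fails
  j=4: holds
First hit at j=4, so smallest k = 4-2 = 2.

2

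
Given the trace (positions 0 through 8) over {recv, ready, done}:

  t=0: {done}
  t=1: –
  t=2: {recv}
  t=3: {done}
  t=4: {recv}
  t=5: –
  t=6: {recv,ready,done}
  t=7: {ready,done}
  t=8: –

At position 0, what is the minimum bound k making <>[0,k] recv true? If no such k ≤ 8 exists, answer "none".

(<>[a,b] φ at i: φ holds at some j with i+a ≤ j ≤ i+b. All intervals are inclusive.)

Scan j = 0,1,… for recv:
  j=0: fails
  j=1: fails
  j=2: holds
First hit at j=2, so smallest k = 2-0 = 2.

2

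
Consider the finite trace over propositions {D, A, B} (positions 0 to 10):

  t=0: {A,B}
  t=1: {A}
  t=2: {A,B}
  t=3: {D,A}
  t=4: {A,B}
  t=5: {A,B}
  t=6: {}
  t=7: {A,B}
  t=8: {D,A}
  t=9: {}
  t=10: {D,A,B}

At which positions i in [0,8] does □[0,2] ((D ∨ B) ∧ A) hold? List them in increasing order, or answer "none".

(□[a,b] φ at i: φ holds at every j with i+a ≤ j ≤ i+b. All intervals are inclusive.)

Evaluate at each i in [0,8]:
  i=0: ✗ (fails at j=1)
  i=1: ✗ (fails at j=1)
  i=2: ✓ (all of [2,4])
  i=3: ✓ (all of [3,5])
  i=4: ✗ (fails at j=6)
  i=5: ✗ (fails at j=6)
  i=6: ✗ (fails at j=6)
  i=7: ✗ (fails at j=9)
  i=8: ✗ (fails at j=9)

2, 3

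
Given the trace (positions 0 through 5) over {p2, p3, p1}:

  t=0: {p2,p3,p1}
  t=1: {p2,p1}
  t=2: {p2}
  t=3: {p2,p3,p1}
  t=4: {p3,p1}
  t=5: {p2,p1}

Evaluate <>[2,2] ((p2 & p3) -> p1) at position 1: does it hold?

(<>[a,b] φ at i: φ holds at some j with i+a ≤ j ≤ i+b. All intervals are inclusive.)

True

Check ((p2 & p3) -> p1) at each j in [3,3]:
  j=3: true
Found at j=3 → formula holds.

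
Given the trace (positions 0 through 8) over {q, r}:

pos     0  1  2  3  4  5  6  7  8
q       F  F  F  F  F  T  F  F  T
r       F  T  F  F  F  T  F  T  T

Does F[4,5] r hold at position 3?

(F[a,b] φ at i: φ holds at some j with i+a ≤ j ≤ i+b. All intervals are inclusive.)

Holds

Check r at each j in [7,8]:
  j=7: true
  j=8: true
Found at j=7 → formula holds.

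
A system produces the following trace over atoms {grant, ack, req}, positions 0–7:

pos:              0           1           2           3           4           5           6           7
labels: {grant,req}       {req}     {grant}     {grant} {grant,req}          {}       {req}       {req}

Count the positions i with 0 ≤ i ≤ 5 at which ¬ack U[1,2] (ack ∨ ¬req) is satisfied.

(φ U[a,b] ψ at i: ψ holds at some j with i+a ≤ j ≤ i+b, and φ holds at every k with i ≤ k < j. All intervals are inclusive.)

Evaluate at each i in [0,5]:
  i=0: ✓ (rhs at j=2; lhs holds on [0,1])
  i=1: ✓ (rhs at j=2; lhs holds on [1,1])
  i=2: ✓ (rhs at j=3; lhs holds on [2,2])
  i=3: ✓ (rhs at j=5; lhs holds on [3,4])
  i=4: ✓ (rhs at j=5; lhs holds on [4,4])
  i=5: ✗ (no rhs in [6,7])
Positions where it holds: {0, 1, 2, 3, 4} → 5.

5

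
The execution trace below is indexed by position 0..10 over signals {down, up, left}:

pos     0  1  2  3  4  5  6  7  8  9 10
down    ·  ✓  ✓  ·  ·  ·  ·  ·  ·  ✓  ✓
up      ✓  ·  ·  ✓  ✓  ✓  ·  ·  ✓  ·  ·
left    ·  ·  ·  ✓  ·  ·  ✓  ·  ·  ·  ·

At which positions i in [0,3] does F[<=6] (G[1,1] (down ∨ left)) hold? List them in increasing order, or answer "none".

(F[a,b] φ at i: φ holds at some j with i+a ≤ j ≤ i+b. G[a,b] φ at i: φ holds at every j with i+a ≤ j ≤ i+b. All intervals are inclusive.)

0, 1, 2, 3

Evaluate at each i in [0,3]:
  i=0: ✓ (witness j=0)
  i=1: ✓ (witness j=1)
  i=2: ✓ (witness j=2)
  i=3: ✓ (witness j=5)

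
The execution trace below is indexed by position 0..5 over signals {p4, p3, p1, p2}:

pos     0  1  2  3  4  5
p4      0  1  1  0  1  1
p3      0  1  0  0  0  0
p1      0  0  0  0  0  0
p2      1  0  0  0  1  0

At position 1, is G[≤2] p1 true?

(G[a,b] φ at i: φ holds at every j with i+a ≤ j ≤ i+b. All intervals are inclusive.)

No

Check p1 at every j in [1,3]:
  j=1: false
  j=2: false
  j=3: false
Fails at j=1 → formula fails.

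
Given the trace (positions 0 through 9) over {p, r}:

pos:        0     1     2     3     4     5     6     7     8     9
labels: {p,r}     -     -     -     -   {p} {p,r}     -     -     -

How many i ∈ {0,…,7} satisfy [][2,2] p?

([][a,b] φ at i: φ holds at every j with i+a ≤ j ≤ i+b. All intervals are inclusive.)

Evaluate at each i in [0,7]:
  i=0: ✗ (fails at j=2)
  i=1: ✗ (fails at j=3)
  i=2: ✗ (fails at j=4)
  i=3: ✓ (all of [5,5])
  i=4: ✓ (all of [6,6])
  i=5: ✗ (fails at j=7)
  i=6: ✗ (fails at j=8)
  i=7: ✗ (fails at j=9)
Positions where it holds: {3, 4} → 2.

2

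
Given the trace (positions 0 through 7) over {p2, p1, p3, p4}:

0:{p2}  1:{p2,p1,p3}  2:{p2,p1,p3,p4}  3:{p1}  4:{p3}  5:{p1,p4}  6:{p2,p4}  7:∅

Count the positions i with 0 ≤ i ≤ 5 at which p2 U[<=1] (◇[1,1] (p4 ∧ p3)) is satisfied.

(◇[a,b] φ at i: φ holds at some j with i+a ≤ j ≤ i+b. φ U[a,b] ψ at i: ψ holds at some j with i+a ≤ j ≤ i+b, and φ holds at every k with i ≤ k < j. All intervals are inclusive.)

2

Evaluate at each i in [0,5]:
  i=0: ✓ (rhs at j=1; lhs holds on [0,0])
  i=1: ✓ (rhs at j=1)
  i=2: ✗ (no rhs in [2,3])
  i=3: ✗ (no rhs in [3,4])
  i=4: ✗ (no rhs in [4,5])
  i=5: ✗ (no rhs in [5,6])
Positions where it holds: {0, 1} → 2.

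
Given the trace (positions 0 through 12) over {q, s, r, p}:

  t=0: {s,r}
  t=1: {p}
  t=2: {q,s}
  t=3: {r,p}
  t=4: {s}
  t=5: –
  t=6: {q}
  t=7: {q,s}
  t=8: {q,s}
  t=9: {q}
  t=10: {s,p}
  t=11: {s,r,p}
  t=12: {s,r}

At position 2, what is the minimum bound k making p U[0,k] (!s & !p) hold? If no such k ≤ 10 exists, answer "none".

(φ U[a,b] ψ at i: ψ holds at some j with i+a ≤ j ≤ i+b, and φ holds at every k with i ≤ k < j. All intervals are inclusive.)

none

Need earliest j ≥ 2 with (!s & !p), and p at every k in [2,j-1].
  j=2: rhs fails.
  j=3: rhs fails.
  j=4: rhs fails.
  j=5: rhs holds but lhs fails at k=2.
  j=6: rhs holds but lhs fails at k=2.
  j=7: rhs fails.
  j=8: rhs fails.
  j=9: rhs holds but lhs fails at k=2.
  j=10: rhs fails.
  j=11: rhs fails.
  j=12: rhs fails.
No witness within the range → none.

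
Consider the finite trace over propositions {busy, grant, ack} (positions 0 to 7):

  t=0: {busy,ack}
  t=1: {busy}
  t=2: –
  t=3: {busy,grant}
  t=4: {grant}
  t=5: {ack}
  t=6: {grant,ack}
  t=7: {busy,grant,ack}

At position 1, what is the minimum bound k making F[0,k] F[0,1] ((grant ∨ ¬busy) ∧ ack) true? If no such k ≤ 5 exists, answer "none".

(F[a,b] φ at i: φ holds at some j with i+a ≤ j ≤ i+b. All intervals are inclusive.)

3

Scan j = 1,2,… for F[0,1] ((grant ∨ ¬busy) ∧ ack):
  j=1: fails
  j=2: fails
  j=3: fails
  j=4: holds
First hit at j=4, so smallest k = 4-1 = 3.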